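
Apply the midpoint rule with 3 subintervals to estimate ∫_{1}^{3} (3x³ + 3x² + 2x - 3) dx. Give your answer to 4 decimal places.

h = (3 − 1)/3 = 0.666667.
Midpoints m₁,…,m₃ = 1.333333, 2, 2.666667.
f(m₁)=12.111111, f(m₂)=37, f(m₃)=80.555556.
h·[f(m₁) + f(m₂) + f(m₃)] = 0.666667·(129.666667) = 86.4444.

86.4444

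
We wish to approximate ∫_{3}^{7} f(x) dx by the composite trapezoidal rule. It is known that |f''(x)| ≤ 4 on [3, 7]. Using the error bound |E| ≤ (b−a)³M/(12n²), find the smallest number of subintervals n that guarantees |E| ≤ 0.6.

Need 256/(12n²) ≤ 0.6.
n² ≥ 256/(12·0.6) = 35.5556 ⇒ n ≥ 5.9628, so the smallest n is 6.

6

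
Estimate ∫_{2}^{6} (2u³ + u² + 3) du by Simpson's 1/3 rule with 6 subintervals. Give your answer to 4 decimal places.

h = (6 − 2)/6 = 0.666667.
Nodes u₀,…,u₆ = 2, 2.666667, 3.333333, 4, 4.666667, 5.333333, 6.
f(u) = 2u³ + u² + 3: f₀=23, f₁=48.037037, f₂=88.185185, f₃=147, f₄=228.037037, f₅=334.851852, f₆=471.
(h/3)·[f₀ + 4f₁ + 2f₂ + 4f₃ + 2f₄ + 4f₅ + f₆] = 0.222222·(3246) = 721.3333.

721.3333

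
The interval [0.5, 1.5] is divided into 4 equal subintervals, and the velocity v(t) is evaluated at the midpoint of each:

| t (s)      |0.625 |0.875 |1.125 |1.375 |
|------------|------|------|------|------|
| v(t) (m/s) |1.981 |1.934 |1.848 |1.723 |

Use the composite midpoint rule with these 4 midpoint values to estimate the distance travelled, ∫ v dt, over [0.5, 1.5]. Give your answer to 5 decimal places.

1.87150

h = 0.25, n = 4.
h·[y(m₁) + y(m₂) + y(m₃) + y(m₄)] = 0.25·(7.486) = 1.87150.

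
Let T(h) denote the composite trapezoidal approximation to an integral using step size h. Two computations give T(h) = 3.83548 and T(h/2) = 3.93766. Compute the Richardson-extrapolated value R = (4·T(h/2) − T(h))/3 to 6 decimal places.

R = (4·T(h/2) − T(h)) / 3 = (4·3.93766 − 3.83548)/3 = (11.91516)/3 = 3.971720.

3.971720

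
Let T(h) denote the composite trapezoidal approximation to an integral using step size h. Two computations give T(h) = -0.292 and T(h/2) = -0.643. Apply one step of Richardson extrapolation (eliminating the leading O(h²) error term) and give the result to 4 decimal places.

-0.7600

R = (4·T(h/2) − T(h)) / 3 = (4·(-0.643) − (-0.292))/3 = (-2.280)/3 = -0.7600.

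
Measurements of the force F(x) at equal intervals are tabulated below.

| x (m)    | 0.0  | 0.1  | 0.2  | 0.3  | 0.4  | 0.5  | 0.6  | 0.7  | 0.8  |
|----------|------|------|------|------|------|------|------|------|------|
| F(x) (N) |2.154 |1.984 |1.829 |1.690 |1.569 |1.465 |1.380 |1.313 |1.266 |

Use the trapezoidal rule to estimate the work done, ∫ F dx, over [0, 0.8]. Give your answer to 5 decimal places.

h = 0.1, n = 8.
(h/2)·[y₀ + 2y₁ + 2y₂ + 2y₃ + 2y₄ + 2y₅ + 2y₆ + 2y₇ + y₈] = 0.05·(25.880) = 1.29400.

1.29400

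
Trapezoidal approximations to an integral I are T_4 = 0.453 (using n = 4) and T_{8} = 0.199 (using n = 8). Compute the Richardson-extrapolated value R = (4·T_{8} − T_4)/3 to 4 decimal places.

0.1143

R = (4·T_{8} − T_4) / 3 = (4·0.199 − 0.453)/3 = (0.343)/3 = 0.1143.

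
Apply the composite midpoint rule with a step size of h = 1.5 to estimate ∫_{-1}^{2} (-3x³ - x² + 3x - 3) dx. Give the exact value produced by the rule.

h = (2 − (-1))/2 = 1.5.
Midpoints m₁,…,m₂ = -0.25, 1.25.
f(m₁)=-3.765625, f(m₂)=-6.671875.
h·[f(m₁) + f(m₂)] = 1.5·(-10.4375) = -15.65625.

-15.65625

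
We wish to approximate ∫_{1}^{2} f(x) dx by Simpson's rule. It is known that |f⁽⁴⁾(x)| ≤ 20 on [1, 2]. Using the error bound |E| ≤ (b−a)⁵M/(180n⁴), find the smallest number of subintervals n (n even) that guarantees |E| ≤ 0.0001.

6

Need 20/(180n⁴) ≤ 0.0001.
n⁴ ≥ 20/(180·0.0001) = 1111.11 ⇒ n ≥ 5.7735, so the smallest even n is 6. (n must be even for Simpson's rule.)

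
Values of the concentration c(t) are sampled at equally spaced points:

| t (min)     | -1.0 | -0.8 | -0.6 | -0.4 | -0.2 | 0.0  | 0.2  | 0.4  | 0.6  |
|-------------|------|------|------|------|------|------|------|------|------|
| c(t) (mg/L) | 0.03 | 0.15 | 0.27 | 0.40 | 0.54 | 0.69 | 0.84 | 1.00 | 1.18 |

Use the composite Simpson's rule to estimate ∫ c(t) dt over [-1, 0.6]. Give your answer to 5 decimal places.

0.89800

h = 0.2, n = 8.
(h/3)·[y₀ + 4y₁ + 2y₂ + 4y₃ + 2y₄ + 4y₅ + 2y₆ + 4y₇ + y₈] = 0.066667·(13.47) = 0.89800.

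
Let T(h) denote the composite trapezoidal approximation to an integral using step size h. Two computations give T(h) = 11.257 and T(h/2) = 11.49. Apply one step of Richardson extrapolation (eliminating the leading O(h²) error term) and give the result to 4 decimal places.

R = (4·T(h/2) − T(h)) / 3 = (4·11.49 − 11.257)/3 = (34.703)/3 = 11.5677.

11.5677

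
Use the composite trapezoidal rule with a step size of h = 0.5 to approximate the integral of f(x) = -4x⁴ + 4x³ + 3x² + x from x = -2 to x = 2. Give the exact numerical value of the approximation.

-40

h = (2 − (-2))/8 = 0.5.
Nodes x₀,…,x₈ = -2, -1.5, -1, -0.5, 0, 0.5, 1, 1.5, 2.
f(x) = -4x⁴ + 4x³ + 3x² + x: f₀=-86, f₁=-28.5, f₂=-6, f₃=-0.5, f₄=0, f₅=1.5, f₆=4, f₇=1.5, f₈=-18.
(h/2)·[f₀ + 2f₁ + 2f₂ + 2f₃ + 2f₄ + 2f₅ + 2f₆ + 2f₇ + f₈] = 0.25·(-160) = -40.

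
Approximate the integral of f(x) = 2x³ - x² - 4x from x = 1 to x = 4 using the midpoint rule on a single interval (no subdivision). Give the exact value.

45

M = (b−a)·f(2.5) = 3·(15) = 45.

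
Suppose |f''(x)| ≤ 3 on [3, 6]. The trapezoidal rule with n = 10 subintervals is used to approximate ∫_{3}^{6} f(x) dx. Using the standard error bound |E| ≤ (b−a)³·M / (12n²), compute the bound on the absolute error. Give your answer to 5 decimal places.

|E| ≤ (3)³·3 / (12·10²) = 81/1200 = 0.06750.

0.06750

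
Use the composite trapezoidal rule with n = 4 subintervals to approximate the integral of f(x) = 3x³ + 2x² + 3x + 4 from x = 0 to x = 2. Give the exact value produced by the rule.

32.25

h = (2 − 0)/4 = 0.5.
Nodes x₀,…,x₄ = 0, 0.5, 1, 1.5, 2.
f(x) = 3x³ + 2x² + 3x + 4: f₀=4, f₁=6.375, f₂=12, f₃=23.125, f₄=42.
(h/2)·[f₀ + 2f₁ + 2f₂ + 2f₃ + f₄] = 0.25·(129) = 32.25.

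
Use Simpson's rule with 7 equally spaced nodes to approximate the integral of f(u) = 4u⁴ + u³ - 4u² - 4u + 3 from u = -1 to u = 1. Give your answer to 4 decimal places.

4.9465

h = (1 − (-1))/6 = 0.333333.
Nodes u₀,…,u₆ = -1, -0.666667, -0.333333, 0, 0.333333, 0.666667, 1.
f(u) = 4u⁴ + u³ - 4u² - 4u + 3: f₀=6, f₁=4.382716, f₂=3.901235, f₃=3, f₄=1.308642, f₅=-0.358025, f₆=0.
(h/3)·[f₀ + 4f₁ + 2f₂ + 4f₃ + 2f₄ + 4f₅ + f₆] = 0.111111·(44.518519) = 4.9465.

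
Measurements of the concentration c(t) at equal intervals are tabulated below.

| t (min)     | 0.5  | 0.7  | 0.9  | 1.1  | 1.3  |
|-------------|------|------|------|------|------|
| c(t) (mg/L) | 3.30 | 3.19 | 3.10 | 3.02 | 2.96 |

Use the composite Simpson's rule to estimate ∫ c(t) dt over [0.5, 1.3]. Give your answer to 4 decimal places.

2.4867

h = 0.2, n = 4.
(h/3)·[y₀ + 4y₁ + 2y₂ + 4y₃ + y₄] = 0.066667·(37.30) = 2.4867.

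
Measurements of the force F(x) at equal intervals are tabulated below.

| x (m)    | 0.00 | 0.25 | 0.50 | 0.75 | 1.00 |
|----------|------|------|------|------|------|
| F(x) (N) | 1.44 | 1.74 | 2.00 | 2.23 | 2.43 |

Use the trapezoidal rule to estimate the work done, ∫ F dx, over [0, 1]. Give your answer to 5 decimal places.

1.97625

h = 0.25, n = 4.
(h/2)·[y₀ + 2y₁ + 2y₂ + 2y₃ + y₄] = 0.125·(15.81) = 1.97625.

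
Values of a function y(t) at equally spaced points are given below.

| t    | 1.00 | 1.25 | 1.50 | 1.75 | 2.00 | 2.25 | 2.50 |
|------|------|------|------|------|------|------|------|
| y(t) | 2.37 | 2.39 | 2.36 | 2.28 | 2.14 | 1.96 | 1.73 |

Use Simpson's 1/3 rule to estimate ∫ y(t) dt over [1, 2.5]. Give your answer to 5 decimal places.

3.30167

h = 0.25, n = 6.
(h/3)·[y₀ + 4y₁ + 2y₂ + 4y₃ + 2y₄ + 4y₅ + y₆] = 0.083333·(39.62) = 3.30167.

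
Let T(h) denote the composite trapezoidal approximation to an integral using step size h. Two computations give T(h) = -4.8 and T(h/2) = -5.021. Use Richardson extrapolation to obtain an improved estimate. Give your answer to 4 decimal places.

R = (4·T(h/2) − T(h)) / 3 = (4·(-5.021) − (-4.8))/3 = (-15.284)/3 = -5.0947.

-5.0947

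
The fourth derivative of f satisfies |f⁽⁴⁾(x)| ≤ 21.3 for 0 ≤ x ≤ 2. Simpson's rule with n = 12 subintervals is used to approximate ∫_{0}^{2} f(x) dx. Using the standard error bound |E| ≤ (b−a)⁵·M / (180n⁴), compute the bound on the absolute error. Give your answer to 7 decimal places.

|E| ≤ (2)⁵·21.3 / (180·12⁴) = 681.6/3732480 = 0.0001826.

0.0001826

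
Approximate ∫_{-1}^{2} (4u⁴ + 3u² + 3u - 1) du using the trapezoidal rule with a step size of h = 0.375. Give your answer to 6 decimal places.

38.790527

h = (2 − (-1))/8 = 0.375.
Nodes u₀,…,u₈ = -1, -0.625, -0.25, 0.125, 0.5, 0.875, 1.25, 1.625, 2.
f(u) = 4u⁴ + 3u² + 3u - 1: f₀=3, f₁=-1.0927734375, f₂=-1.546875, f₃=-0.5771484375, f₄=1.5, f₅=6.2666015625, f₆=17.203125, f₇=39.6884765625, f₈=81.
(h/2)·[f₀ + 2f₁ + 2f₂ + 2f₃ + 2f₄ + 2f₅ + 2f₆ + 2f₇ + f₈] = 0.1875·(206.8828125) = 38.790527.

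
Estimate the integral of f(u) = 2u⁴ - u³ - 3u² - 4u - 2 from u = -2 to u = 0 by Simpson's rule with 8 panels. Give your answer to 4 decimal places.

12.8021

h = (0 − (-2))/8 = 0.25.
Nodes u₀,…,u₈ = -2, -1.75, -1.5, -1.25, -1, -0.75, -0.5, -0.25, 0.
f(u) = 2u⁴ - u³ - 3u² - 4u - 2: f₀=34, f₁=19.9296875, f₂=10.75, f₃=5.1484375, f₄=2, f₅=0.3671875, f₆=-0.5, f₇=-1.1640625, f₈=-2.
(h/3)·[f₀ + 4f₁ + 2f₂ + 4f₃ + 2f₄ + 4f₅ + 2f₆ + 4f₇ + f₈] = 0.083333·(153.625) = 12.8021.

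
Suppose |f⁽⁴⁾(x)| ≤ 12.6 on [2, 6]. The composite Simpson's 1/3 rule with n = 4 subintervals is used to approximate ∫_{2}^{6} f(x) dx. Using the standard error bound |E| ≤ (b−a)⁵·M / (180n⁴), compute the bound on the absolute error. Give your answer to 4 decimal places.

0.2800

|E| ≤ (4)⁵·12.6 / (180·4⁴) = 12902.4/46080 = 0.2800.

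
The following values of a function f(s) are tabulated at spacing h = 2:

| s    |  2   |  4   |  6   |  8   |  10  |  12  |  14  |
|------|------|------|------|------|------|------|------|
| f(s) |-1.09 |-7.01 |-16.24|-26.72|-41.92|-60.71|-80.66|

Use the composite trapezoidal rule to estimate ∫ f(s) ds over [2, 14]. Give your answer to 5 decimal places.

-386.95000

h = 2, n = 6.
(h/2)·[y₀ + 2y₁ + 2y₂ + 2y₃ + 2y₄ + 2y₅ + y₆] = 1·(-386.95) = -386.95000.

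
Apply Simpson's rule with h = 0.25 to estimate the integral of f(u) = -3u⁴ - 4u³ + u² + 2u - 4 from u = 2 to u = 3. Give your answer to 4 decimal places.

-184.2682

h = (3 − 2)/4 = 0.25.
Nodes u₀,…,u₄ = 2, 2.25, 2.5, 2.75, 3.
f(u) = -3u⁴ - 4u³ + u² + 2u - 4: f₀=-76, f₁=-116.88671875, f₂=-172.4375, f₃=-245.69921875, f₄=-340.
(h/3)·[f₀ + 4f₁ + 2f₂ + 4f₃ + f₄] = 0.083333·(-2211.21875) = -184.2682.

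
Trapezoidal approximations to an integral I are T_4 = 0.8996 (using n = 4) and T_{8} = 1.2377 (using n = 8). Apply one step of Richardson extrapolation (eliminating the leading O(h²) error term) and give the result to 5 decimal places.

1.35040

R = (4·T_{8} − T_4) / 3 = (4·1.2377 − 0.8996)/3 = (4.0512)/3 = 1.35040.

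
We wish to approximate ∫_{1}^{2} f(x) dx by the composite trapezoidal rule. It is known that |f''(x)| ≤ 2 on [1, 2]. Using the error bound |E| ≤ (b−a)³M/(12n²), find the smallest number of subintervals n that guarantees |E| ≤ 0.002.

Need 2/(12n²) ≤ 0.002.
n² ≥ 2/(12·0.002) = 83.3333 ⇒ n ≥ 9.1287, so the smallest n is 10.

10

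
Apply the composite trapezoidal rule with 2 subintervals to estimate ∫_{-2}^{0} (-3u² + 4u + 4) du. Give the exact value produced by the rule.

h = (0 − (-2))/2 = 1.
Nodes u₀,…,u₂ = -2, -1, 0.
f(u) = -3u² + 4u + 4: f₀=-16, f₁=-3, f₂=4.
(h/2)·[f₀ + 2f₁ + f₂] = 0.5·(-18) = -9.

-9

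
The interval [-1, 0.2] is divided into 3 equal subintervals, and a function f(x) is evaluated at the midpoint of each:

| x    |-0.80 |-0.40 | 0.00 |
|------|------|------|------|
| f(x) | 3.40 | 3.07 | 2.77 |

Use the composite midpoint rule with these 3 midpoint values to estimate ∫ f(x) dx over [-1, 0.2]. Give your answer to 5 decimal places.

h = 0.4, n = 3.
h·[y(m₁) + y(m₂) + y(m₃)] = 0.4·(9.24) = 3.69600.

3.69600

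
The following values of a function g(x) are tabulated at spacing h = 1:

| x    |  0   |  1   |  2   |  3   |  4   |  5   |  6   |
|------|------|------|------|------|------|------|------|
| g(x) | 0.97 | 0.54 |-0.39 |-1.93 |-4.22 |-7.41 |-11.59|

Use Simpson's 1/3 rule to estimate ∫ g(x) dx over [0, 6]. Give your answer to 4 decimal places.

-18.3467

h = 1, n = 6.
(h/3)·[y₀ + 4y₁ + 2y₂ + 4y₃ + 2y₄ + 4y₅ + y₆] = 0.333333·(-55.04) = -18.3467.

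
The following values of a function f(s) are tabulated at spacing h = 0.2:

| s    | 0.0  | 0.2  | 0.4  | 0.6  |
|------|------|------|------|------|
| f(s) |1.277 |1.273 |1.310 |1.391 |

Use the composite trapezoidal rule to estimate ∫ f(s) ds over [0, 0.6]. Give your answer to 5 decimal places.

h = 0.2, n = 3.
(h/2)·[y₀ + 2y₁ + 2y₂ + y₃] = 0.1·(7.834) = 0.78340.

0.78340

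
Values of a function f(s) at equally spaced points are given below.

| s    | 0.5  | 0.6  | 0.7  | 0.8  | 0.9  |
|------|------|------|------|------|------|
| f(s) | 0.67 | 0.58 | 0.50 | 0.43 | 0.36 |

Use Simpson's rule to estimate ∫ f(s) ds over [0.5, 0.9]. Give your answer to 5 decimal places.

0.20233

h = 0.1, n = 4.
(h/3)·[y₀ + 4y₁ + 2y₂ + 4y₃ + y₄] = 0.033333·(6.07) = 0.20233.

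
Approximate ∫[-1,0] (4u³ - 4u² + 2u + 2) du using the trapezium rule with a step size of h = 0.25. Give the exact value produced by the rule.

h = (0 − (-1))/4 = 0.25.
Nodes u₀,…,u₄ = -1, -0.75, -0.5, -0.25, 0.
f(u) = 4u³ - 4u² + 2u + 2: f₀=-8, f₁=-3.4375, f₂=-0.5, f₃=1.1875, f₄=2.
(h/2)·[f₀ + 2f₁ + 2f₂ + 2f₃ + f₄] = 0.125·(-11.5) = -1.4375.

-1.4375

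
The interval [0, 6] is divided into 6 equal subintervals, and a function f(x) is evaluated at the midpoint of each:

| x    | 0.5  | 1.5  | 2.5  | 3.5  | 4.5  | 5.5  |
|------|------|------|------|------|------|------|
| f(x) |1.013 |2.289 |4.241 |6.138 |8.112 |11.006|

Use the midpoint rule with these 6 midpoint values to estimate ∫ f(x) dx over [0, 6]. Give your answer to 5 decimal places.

h = 1, n = 6.
h·[y(m₁) + y(m₂) + y(m₃) + y(m₄) + y(m₅) + y(m₆)] = 1·(32.799) = 32.79900.

32.79900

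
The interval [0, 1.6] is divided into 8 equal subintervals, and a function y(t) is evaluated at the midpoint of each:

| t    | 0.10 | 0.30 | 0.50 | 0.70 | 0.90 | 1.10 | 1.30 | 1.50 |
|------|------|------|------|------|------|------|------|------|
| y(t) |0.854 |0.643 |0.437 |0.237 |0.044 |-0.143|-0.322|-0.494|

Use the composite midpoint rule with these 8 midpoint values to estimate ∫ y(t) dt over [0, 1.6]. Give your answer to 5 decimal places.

h = 0.2, n = 8.
h·[y(m₁) + y(m₂) + y(m₃) + y(m₄) + y(m₅) + y(m₆) + y(m₇) + y(m₈)] = 0.2·(1.256) = 0.25120.

0.25120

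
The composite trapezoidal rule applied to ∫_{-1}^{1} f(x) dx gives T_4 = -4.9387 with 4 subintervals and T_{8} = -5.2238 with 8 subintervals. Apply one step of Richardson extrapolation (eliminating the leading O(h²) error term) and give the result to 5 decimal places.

-5.31883

R = (4·T_{8} − T_4) / 3 = (4·(-5.2238) − (-4.9387))/3 = (-15.9565)/3 = -5.31883.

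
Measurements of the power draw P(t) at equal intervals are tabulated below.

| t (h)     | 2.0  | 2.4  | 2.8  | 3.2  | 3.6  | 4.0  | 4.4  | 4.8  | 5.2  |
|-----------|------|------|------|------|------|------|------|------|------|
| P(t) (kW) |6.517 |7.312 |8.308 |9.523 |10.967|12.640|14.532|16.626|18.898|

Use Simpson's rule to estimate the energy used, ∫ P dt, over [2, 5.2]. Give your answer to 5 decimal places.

36.99107

h = 0.4, n = 8.
(h/3)·[y₀ + 4y₁ + 2y₂ + 4y₃ + 2y₄ + 4y₅ + 2y₆ + 4y₇ + y₈] = 0.133333·(277.433) = 36.99107.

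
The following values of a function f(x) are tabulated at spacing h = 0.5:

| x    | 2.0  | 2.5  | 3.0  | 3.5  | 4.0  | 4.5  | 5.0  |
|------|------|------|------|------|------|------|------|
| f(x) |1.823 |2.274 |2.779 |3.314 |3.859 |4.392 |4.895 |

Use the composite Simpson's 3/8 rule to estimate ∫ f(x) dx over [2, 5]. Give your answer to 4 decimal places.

9.9859

h = 0.5, n = 6.
(3h/8)·[y₀ + 3y₁ + 3y₂ + 2y₃ + 3y₄ + 3y₅ + y₆] = 0.1875·(53.258) = 9.9859.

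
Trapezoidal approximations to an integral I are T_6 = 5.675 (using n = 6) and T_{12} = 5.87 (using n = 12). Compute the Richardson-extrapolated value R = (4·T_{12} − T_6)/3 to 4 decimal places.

R = (4·T_{12} − T_6) / 3 = (4·5.87 − 5.675)/3 = (17.805)/3 = 5.9350.

5.9350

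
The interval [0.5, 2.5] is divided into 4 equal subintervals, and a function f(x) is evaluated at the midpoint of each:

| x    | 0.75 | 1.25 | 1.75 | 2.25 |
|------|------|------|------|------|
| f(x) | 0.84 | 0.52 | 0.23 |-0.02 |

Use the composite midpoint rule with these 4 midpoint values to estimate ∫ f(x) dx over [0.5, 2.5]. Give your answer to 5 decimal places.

h = 0.5, n = 4.
h·[y(m₁) + y(m₂) + y(m₃) + y(m₄)] = 0.5·(1.57) = 0.78500.

0.78500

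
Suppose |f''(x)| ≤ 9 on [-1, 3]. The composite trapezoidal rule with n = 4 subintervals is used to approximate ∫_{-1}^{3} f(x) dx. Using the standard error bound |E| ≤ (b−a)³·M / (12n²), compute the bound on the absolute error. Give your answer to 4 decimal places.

|E| ≤ (4)³·9 / (12·4²) = 576/192 = 3.0000.

3.0000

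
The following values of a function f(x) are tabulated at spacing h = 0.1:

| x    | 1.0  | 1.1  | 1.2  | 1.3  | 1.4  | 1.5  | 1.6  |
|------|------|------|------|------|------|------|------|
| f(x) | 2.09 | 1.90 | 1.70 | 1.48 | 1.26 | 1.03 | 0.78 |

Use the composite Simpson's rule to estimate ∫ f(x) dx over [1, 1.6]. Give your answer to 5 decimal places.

h = 0.1, n = 6.
(h/3)·[y₀ + 4y₁ + 2y₂ + 4y₃ + 2y₄ + 4y₅ + y₆] = 0.033333·(26.43) = 0.88100.

0.88100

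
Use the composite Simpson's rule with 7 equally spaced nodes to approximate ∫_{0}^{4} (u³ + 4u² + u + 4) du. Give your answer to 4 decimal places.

173.3333

h = (4 − 0)/6 = 0.666667.
Nodes u₀,…,u₆ = 0, 0.666667, 1.333333, 2, 2.666667, 3.333333, 4.
f(u) = u³ + 4u² + u + 4: f₀=4, f₁=6.740741, f₂=14.814815, f₃=30, f₄=54.074074, f₅=88.814815, f₆=136.
(h/3)·[f₀ + 4f₁ + 2f₂ + 4f₃ + 2f₄ + 4f₅ + f₆] = 0.222222·(780) = 173.3333.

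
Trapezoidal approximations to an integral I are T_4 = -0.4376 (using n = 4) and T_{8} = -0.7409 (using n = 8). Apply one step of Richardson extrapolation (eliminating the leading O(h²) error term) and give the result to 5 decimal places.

-0.84200

R = (4·T_{8} − T_4) / 3 = (4·(-0.7409) − (-0.4376))/3 = (-2.5260)/3 = -0.84200.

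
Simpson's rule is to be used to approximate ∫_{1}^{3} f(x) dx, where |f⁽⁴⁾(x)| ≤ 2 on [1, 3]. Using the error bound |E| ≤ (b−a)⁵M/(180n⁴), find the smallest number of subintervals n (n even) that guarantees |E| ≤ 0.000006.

Need 64/(180n⁴) ≤ 0.000006.
n⁴ ≥ 64/(180·0.000006) = 59259.3 ⇒ n ≥ 15.6023, so the smallest even n is 16. (n must be even for Simpson's rule.)

16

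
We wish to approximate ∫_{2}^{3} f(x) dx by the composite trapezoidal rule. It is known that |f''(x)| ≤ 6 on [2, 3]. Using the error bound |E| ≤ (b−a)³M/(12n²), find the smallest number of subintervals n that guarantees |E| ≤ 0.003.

Need 6/(12n²) ≤ 0.003.
n² ≥ 6/(12·0.003) = 166.667 ⇒ n ≥ 12.9099, so the smallest n is 13.

13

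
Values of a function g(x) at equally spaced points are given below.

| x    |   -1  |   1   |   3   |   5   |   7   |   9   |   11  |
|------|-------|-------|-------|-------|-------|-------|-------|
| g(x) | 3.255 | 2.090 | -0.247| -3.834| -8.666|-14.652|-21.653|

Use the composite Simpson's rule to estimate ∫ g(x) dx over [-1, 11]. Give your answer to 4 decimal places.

h = 2, n = 6.
(h/3)·[y₀ + 4y₁ + 2y₂ + 4y₃ + 2y₄ + 4y₅ + y₆] = 0.666667·(-101.808) = -67.8720.

-67.8720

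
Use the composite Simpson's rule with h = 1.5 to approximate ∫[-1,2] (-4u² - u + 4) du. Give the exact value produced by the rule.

h = (2 − (-1))/2 = 1.5.
Nodes u₀,…,u₂ = -1, 0.5, 2.
f(u) = -4u² - u + 4: f₀=1, f₁=2.5, f₂=-14.
(h/3)·[f₀ + 4f₁ + f₂] = 0.5·(-3) = -1.5.

-1.5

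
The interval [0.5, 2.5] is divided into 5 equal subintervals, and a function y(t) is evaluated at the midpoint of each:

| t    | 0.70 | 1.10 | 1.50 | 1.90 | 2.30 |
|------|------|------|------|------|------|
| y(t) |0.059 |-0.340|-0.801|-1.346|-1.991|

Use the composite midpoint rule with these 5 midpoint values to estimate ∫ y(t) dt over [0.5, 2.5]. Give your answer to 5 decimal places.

h = 0.4, n = 5.
h·[y(m₁) + y(m₂) + y(m₃) + y(m₄) + y(m₅)] = 0.4·(-4.419) = -1.76760.

-1.76760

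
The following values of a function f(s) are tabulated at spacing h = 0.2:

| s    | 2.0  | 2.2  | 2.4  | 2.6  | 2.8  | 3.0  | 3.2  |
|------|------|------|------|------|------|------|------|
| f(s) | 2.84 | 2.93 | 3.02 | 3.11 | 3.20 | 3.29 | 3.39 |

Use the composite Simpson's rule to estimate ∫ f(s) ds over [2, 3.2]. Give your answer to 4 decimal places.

3.7327

h = 0.2, n = 6.
(h/3)·[y₀ + 4y₁ + 2y₂ + 4y₃ + 2y₄ + 4y₅ + y₆] = 0.066667·(55.99) = 3.7327.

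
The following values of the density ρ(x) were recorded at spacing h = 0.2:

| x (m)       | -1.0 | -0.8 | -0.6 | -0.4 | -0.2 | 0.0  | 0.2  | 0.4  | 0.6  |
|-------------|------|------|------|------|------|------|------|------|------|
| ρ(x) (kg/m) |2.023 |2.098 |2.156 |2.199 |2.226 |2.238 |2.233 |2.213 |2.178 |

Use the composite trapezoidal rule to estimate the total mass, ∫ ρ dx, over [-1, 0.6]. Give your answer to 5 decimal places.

3.49270

h = 0.2, n = 8.
(h/2)·[y₀ + 2y₁ + 2y₂ + 2y₃ + 2y₄ + 2y₅ + 2y₆ + 2y₇ + y₈] = 0.1·(34.927) = 3.49270.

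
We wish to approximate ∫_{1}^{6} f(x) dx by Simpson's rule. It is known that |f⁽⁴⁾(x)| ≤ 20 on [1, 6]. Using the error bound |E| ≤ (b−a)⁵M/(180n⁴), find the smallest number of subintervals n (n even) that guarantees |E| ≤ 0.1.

8

Need 62500/(180n⁴) ≤ 0.1.
n⁴ ≥ 62500/(180·0.1) = 3472.22 ⇒ n ≥ 7.6763, so the smallest even n is 8. (n must be even for Simpson's rule.)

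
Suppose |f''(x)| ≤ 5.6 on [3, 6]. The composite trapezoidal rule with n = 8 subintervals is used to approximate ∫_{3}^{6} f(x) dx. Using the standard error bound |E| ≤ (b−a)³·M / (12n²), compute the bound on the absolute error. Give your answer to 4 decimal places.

|E| ≤ (3)³·5.6 / (12·8²) = 151.2/768 = 0.1969.

0.1969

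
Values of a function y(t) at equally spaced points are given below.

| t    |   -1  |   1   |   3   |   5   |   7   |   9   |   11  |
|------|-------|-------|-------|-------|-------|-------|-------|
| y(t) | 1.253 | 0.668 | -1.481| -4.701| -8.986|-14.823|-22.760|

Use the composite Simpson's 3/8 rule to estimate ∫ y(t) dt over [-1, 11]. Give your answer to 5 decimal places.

h = 2, n = 6.
(3h/8)·[y₀ + 3y₁ + 3y₂ + 2y₃ + 3y₄ + 3y₅ + y₆] = 0.75·(-104.775) = -78.58125.

-78.58125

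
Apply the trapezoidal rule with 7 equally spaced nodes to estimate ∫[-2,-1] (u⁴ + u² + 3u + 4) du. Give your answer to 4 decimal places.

8.1028

h = (-1 − (-2))/6 = 0.166667.
Nodes u₀,…,u₆ = -2, -1.833333, -1.666667, -1.5, -1.333333, -1.166667, -1.
f(u) = u⁴ + u² + 3u + 4: f₀=18, f₁=13.158179, f₂=9.493827, f₃=6.8125, f₄=4.938272, f₅=3.713735, f₆=3.
(h/2)·[f₀ + 2f₁ + 2f₂ + 2f₃ + 2f₄ + 2f₅ + f₆] = 0.083333·(97.233025) = 8.1028.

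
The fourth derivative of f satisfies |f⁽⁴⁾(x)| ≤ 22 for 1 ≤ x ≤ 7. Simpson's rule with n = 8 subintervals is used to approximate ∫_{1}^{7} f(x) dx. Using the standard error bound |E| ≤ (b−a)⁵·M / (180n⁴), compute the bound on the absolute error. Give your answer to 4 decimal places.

|E| ≤ (6)⁵·22 / (180·8⁴) = 171072/737280 = 0.2320.

0.2320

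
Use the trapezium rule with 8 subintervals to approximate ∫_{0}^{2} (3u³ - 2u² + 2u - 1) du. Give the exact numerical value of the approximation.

8.8125

h = (2 − 0)/8 = 0.25.
Nodes u₀,…,u₈ = 0, 0.25, 0.5, 0.75, 1, 1.25, 1.5, 1.75, 2.
f(u) = 3u³ - 2u² + 2u - 1: f₀=-1, f₁=-0.578125, f₂=-0.125, f₃=0.640625, f₄=2, f₅=4.234375, f₆=7.625, f₇=12.453125, f₈=19.
(h/2)·[f₀ + 2f₁ + 2f₂ + 2f₃ + 2f₄ + 2f₅ + 2f₆ + 2f₇ + f₈] = 0.125·(70.5) = 8.8125.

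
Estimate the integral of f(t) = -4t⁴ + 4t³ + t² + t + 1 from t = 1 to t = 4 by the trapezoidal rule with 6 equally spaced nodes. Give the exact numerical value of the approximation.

h = (4 − 1)/5 = 0.6.
Nodes t₀,…,t₅ = 1, 1.6, 2.2, 2.8, 3.4, 4.
f(t) = -4t⁴ + 4t³ + t² + t + 1: f₀=3, f₁=-4.6704, f₂=-43.0704, f₃=-146.4144, f₄=-361.3584, f₅=-747.
(h/2)·[f₀ + 2f₁ + 2f₂ + 2f₃ + 2f₄ + f₅] = 0.3·(-1855.0272) = -556.50816.

-556.50816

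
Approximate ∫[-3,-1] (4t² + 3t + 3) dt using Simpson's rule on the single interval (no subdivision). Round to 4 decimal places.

S = (b−a)/6 · [f(-3) + 4f(-2) + f(-1)] = 0.333333·[30 + 4·13 + 4] = 28.6667.

28.6667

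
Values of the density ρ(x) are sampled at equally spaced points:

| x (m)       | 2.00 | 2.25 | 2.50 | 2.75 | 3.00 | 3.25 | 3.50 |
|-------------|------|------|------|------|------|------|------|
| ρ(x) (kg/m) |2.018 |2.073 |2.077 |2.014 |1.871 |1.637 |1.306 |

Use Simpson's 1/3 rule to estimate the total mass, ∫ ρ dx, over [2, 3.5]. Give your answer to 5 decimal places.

2.84300

h = 0.25, n = 6.
(h/3)·[y₀ + 4y₁ + 2y₂ + 4y₃ + 2y₄ + 4y₅ + y₆] = 0.083333·(34.116) = 2.84300.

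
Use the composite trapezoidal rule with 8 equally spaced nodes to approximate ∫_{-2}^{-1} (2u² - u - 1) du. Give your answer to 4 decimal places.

5.1735

h = (-1 − (-2))/7 = 0.142857.
Nodes u₀,…,u₇ = -2, -1.857143, -1.714286, -1.571429, -1.428571, -1.285714, -1.142857, -1.
f(u) = 2u² - u - 1: f₀=9, f₁=7.755102, f₂=6.591837, f₃=5.510204, f₄=4.510204, f₅=3.591837, f₆=2.755102, f₇=2.
(h/2)·[f₀ + 2f₁ + 2f₂ + 2f₃ + 2f₄ + 2f₅ + 2f₆ + f₇] = 0.071429·(72.428571) = 5.1735.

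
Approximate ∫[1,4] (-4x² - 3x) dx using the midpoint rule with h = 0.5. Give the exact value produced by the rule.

-106.25

h = (4 − 1)/6 = 0.5.
Midpoints m₁,…,m₆ = 1.25, 1.75, 2.25, 2.75, 3.25, 3.75.
f(m₁)=-10, f(m₂)=-17.5, f(m₃)=-27, f(m₄)=-38.5, f(m₅)=-52, f(m₆)=-67.5.
h·[f(m₁) + f(m₂) + f(m₃) + f(m₄) + f(m₅) + f(m₆)] = 0.5·(-212.5) = -106.25.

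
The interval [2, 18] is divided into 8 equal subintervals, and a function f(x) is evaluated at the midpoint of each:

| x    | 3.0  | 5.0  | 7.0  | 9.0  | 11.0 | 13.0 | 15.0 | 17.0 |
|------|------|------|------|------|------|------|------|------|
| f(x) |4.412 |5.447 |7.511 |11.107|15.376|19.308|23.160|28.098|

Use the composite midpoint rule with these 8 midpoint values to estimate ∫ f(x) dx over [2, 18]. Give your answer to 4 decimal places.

h = 2, n = 8.
h·[y(m₁) + y(m₂) + y(m₃) + y(m₄) + y(m₅) + y(m₆) + y(m₇) + y(m₈)] = 2·(114.419) = 228.8380.

228.8380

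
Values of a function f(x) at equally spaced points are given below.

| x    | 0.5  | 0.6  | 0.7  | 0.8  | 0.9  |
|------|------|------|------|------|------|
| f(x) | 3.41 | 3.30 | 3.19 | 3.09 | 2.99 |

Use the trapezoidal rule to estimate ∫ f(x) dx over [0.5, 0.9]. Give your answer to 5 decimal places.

h = 0.1, n = 4.
(h/2)·[y₀ + 2y₁ + 2y₂ + 2y₃ + y₄] = 0.05·(25.56) = 1.27800.

1.27800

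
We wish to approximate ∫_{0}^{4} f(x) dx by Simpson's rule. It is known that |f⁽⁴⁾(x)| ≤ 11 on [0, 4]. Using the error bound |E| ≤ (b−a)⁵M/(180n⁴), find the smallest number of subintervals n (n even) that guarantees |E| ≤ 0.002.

Need 11264/(180n⁴) ≤ 0.002.
n⁴ ≥ 11264/(180·0.002) = 31288.9 ⇒ n ≥ 13.2999, so the smallest even n is 14. (n must be even for Simpson's rule.)

14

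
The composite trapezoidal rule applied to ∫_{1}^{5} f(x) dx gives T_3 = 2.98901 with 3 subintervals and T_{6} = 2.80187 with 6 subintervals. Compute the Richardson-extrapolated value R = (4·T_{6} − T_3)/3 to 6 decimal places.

R = (4·T_{6} − T_3) / 3 = (4·2.80187 − 2.98901)/3 = (8.21847)/3 = 2.739490.

2.739490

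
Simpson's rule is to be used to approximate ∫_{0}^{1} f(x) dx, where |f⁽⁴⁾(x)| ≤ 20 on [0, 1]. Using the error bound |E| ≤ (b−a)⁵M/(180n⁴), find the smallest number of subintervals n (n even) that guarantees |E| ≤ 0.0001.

Need 20/(180n⁴) ≤ 0.0001.
n⁴ ≥ 20/(180·0.0001) = 1111.11 ⇒ n ≥ 5.7735, so the smallest even n is 6. (n must be even for Simpson's rule.)

6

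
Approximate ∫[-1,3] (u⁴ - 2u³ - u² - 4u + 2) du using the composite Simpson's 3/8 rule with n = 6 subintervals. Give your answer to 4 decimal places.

h = (3 − (-1))/6 = 0.666667.
Nodes u₀,…,u₆ = -1, -0.333333, 0.333333, 1, 1.666667, 2.333333, 3.
f(u) = u⁴ - 2u³ - u² - 4u + 2: f₀=8, f₁=3.308642, f₂=0.493827, f₃=-4, f₄=-8.987654, f₅=-8.543210, f₆=8.
(3h/8)·[f₀ + 3f₁ + 3f₂ + 2f₃ + 3f₄ + 3f₅ + f₆] = 0.25·(-33.185185) = -8.2963.

-8.2963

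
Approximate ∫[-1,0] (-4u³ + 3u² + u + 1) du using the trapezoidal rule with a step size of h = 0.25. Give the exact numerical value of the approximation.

h = (0 − (-1))/4 = 0.25.
Nodes u₀,…,u₄ = -1, -0.75, -0.5, -0.25, 0.
f(u) = -4u³ + 3u² + u + 1: f₀=7, f₁=3.625, f₂=1.75, f₃=1, f₄=1.
(h/2)·[f₀ + 2f₁ + 2f₂ + 2f₃ + f₄] = 0.125·(20.75) = 2.59375.

2.59375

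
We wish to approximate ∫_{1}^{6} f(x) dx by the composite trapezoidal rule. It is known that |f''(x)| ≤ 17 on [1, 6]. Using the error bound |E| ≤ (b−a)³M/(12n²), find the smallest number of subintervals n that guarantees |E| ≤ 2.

Need 2125/(12n²) ≤ 2.
n² ≥ 2125/(12·2) = 88.5417 ⇒ n ≥ 9.4097, so the smallest n is 10.

10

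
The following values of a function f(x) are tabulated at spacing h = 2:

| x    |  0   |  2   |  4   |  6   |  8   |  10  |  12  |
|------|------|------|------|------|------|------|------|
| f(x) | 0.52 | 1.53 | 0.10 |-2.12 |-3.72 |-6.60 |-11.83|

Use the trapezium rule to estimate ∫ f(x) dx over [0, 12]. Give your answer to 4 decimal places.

h = 2, n = 6.
(h/2)·[y₀ + 2y₁ + 2y₂ + 2y₃ + 2y₄ + 2y₅ + y₆] = 1·(-32.93) = -32.9300.

-32.9300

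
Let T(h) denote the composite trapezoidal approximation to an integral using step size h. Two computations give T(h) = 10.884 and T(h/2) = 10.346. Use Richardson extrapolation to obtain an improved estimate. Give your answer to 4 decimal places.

10.1667

R = (4·T(h/2) − T(h)) / 3 = (4·10.346 − 10.884)/3 = (30.500)/3 = 10.1667.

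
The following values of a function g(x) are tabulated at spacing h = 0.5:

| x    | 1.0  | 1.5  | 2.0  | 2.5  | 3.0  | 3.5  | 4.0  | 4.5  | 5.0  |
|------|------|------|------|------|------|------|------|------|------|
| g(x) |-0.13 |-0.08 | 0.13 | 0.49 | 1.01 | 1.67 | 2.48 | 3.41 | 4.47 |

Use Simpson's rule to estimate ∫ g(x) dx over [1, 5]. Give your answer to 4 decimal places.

h = 0.5, n = 8.
(h/3)·[y₀ + 4y₁ + 2y₂ + 4y₃ + 2y₄ + 4y₅ + 2y₆ + 4y₇ + y₈] = 0.166667·(33.54) = 5.5900.

5.5900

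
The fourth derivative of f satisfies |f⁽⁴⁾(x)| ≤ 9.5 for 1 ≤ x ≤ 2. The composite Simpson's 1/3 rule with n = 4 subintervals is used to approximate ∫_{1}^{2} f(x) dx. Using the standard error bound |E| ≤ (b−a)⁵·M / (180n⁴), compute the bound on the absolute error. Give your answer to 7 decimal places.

|E| ≤ (1)⁵·9.5 / (180·4⁴) = 9.5/46080 = 0.0002062.

0.0002062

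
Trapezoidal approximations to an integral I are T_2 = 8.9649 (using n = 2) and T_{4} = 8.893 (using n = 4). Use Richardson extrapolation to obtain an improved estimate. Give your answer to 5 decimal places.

R = (4·T_{4} − T_2) / 3 = (4·8.893 − 8.9649)/3 = (26.6071)/3 = 8.86903.

8.86903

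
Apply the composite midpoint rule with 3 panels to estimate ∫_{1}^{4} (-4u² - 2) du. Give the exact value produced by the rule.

-89

h = (4 − 1)/3 = 1.
Midpoints m₁,…,m₃ = 1.5, 2.5, 3.5.
f(m₁)=-11, f(m₂)=-27, f(m₃)=-51.
h·[f(m₁) + f(m₂) + f(m₃)] = 1·(-89) = -89.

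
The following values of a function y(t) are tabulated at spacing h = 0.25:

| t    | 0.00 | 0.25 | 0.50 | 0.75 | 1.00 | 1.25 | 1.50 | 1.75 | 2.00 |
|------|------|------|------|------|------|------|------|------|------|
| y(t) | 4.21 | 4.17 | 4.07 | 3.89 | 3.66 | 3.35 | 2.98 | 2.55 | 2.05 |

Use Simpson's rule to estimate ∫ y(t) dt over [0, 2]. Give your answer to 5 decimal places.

h = 0.25, n = 8.
(h/3)·[y₀ + 4y₁ + 2y₂ + 4y₃ + 2y₄ + 4y₅ + 2y₆ + 4y₇ + y₈] = 0.083333·(83.52) = 6.96000.

6.96000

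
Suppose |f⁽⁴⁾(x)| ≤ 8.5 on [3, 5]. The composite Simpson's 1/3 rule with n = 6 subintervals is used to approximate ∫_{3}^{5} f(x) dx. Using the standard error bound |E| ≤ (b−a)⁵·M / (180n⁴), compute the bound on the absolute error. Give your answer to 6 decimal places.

|E| ≤ (2)⁵·8.5 / (180·6⁴) = 272/233280 = 0.001166.

0.001166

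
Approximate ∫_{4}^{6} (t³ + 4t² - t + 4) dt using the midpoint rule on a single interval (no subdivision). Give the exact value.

448

M = (b−a)·f(5) = 2·(224) = 448.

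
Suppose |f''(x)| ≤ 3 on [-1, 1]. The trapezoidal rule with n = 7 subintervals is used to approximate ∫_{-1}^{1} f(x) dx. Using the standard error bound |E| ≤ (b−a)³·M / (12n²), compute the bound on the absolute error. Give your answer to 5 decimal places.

|E| ≤ (2)³·3 / (12·7²) = 24/588 = 0.04082.

0.04082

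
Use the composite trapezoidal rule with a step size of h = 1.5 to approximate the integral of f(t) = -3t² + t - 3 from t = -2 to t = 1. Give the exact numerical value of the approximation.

-22.875

h = (1 − (-2))/2 = 1.5.
Nodes t₀,…,t₂ = -2, -0.5, 1.
f(t) = -3t² + t - 3: f₀=-17, f₁=-4.25, f₂=-5.
(h/2)·[f₀ + 2f₁ + f₂] = 0.75·(-30.5) = -22.875.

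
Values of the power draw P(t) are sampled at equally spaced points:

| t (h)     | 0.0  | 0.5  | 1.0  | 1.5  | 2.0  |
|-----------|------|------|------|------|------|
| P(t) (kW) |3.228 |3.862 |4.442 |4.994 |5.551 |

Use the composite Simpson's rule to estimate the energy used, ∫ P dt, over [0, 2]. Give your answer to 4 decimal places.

h = 0.5, n = 4.
(h/3)·[y₀ + 4y₁ + 2y₂ + 4y₃ + y₄] = 0.166667·(53.087) = 8.8478.

8.8478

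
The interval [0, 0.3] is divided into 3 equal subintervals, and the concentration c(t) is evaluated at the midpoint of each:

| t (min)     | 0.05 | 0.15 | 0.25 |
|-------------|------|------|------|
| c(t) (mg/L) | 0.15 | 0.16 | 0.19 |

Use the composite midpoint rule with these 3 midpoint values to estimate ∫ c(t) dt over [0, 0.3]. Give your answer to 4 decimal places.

h = 0.1, n = 3.
h·[y(m₁) + y(m₂) + y(m₃)] = 0.1·(0.50) = 0.0500.

0.0500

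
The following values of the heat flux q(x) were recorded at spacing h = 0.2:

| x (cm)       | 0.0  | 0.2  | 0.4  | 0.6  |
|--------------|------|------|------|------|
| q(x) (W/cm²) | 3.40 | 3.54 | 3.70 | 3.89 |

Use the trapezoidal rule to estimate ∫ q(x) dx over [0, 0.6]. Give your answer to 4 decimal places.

2.1770

h = 0.2, n = 3.
(h/2)·[y₀ + 2y₁ + 2y₂ + y₃] = 0.1·(21.77) = 2.1770.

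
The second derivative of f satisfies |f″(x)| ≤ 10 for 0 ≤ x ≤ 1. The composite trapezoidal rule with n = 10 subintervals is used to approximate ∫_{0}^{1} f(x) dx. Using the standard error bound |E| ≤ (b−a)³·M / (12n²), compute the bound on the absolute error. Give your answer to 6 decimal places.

0.008333

|E| ≤ (1)³·10 / (12·10²) = 10/1200 = 0.008333.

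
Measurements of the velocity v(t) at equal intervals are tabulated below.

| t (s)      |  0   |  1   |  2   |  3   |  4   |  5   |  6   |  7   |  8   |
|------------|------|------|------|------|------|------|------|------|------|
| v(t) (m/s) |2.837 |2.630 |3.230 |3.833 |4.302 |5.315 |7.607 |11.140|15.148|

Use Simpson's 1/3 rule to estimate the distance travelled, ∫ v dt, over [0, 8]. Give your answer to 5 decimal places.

46.64500

h = 1, n = 8.
(h/3)·[y₀ + 4y₁ + 2y₂ + 4y₃ + 2y₄ + 4y₅ + 2y₆ + 4y₇ + y₈] = 0.333333·(139.935) = 46.64500.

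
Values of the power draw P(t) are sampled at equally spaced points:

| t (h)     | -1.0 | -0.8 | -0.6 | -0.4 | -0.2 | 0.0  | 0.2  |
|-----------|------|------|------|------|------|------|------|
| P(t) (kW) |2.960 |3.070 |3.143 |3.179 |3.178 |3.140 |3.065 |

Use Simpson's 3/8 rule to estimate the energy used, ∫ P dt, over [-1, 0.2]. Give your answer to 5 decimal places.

3.74820

h = 0.2, n = 6.
(3h/8)·[y₀ + 3y₁ + 3y₂ + 2y₃ + 3y₄ + 3y₅ + y₆] = 0.075·(49.976) = 3.74820.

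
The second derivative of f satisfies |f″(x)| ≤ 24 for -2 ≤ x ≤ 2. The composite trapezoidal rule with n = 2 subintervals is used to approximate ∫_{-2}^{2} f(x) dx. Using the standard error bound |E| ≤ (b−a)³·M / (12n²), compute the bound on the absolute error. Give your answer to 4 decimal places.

|E| ≤ (4)³·24 / (12·2²) = 1536/48 = 32.0000.

32.0000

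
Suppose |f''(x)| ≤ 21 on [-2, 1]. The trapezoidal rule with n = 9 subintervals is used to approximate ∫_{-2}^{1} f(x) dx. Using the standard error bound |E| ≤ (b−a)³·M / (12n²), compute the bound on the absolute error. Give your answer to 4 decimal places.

0.5833

|E| ≤ (3)³·21 / (12·9²) = 567/972 = 0.5833.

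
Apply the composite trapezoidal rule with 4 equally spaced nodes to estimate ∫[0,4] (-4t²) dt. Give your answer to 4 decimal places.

-90.0741

h = (4 − 0)/3 = 1.333333.
Nodes t₀,…,t₃ = 0, 1.333333, 2.666667, 4.
f(t) = -4t²: f₀=0, f₁=-7.111111, f₂=-28.444444, f₃=-64.
(h/2)·[f₀ + 2f₁ + 2f₂ + f₃] = 0.666667·(-135.111111) = -90.0741.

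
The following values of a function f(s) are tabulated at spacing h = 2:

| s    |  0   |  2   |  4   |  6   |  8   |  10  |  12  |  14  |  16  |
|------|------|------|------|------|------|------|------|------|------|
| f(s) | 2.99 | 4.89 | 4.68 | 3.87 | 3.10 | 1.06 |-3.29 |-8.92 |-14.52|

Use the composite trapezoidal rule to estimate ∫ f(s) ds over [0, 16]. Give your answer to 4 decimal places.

-0.7500

h = 2, n = 8.
(h/2)·[y₀ + 2y₁ + 2y₂ + 2y₃ + 2y₄ + 2y₅ + 2y₆ + 2y₇ + y₈] = 1·(-0.75) = -0.7500.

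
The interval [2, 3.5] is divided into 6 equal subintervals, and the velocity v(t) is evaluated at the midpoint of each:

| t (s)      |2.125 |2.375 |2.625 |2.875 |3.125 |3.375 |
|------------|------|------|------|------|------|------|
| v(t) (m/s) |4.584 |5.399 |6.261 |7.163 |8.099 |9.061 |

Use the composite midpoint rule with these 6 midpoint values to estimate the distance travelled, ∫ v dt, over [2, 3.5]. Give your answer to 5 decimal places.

h = 0.25, n = 6.
h·[y(m₁) + y(m₂) + y(m₃) + y(m₄) + y(m₅) + y(m₆)] = 0.25·(40.567) = 10.14175.

10.14175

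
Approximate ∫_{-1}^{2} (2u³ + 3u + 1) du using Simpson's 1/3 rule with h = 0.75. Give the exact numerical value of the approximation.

15

h = (2 − (-1))/4 = 0.75.
Nodes u₀,…,u₄ = -1, -0.25, 0.5, 1.25, 2.
f(u) = 2u³ + 3u + 1: f₀=-4, f₁=0.21875, f₂=2.75, f₃=8.65625, f₄=23.
(h/3)·[f₀ + 4f₁ + 2f₂ + 4f₃ + f₄] = 0.25·(60) = 15.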